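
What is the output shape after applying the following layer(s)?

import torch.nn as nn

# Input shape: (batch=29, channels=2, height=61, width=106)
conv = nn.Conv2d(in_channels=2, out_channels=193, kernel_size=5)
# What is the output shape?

Input shape: (29, 2, 61, 106)
Output shape: (29, 193, 57, 102)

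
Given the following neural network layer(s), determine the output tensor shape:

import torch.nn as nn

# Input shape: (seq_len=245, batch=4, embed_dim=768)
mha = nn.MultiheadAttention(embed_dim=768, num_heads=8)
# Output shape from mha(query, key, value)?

Input shape: (245, 4, 768)
Output shape: (245, 4, 768)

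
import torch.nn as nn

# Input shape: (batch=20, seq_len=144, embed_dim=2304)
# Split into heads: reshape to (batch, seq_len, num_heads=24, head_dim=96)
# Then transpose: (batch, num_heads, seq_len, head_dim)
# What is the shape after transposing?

Input shape: (20, 144, 2304)
  -> after reshape: (20, 144, 24, 96)
Output shape: (20, 24, 144, 96)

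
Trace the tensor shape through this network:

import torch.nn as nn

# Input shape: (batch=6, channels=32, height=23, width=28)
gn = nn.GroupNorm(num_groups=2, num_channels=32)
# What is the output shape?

Input shape: (6, 32, 23, 28)
Output shape: (6, 32, 23, 28)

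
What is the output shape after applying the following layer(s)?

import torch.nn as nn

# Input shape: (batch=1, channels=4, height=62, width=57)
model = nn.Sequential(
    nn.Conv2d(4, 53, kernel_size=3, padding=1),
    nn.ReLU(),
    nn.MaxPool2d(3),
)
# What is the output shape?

Input shape: (1, 4, 62, 57)
  -> after Conv2d: (1, 53, 62, 57)
  -> after ReLU: (1, 53, 62, 57)
Output shape: (1, 53, 20, 19)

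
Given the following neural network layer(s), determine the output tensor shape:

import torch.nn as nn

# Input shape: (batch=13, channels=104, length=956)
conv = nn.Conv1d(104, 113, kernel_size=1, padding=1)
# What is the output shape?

Input shape: (13, 104, 956)
Output shape: (13, 113, 958)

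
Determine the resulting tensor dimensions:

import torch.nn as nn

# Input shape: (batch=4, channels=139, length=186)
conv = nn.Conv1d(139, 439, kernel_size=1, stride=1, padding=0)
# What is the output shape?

Input shape: (4, 139, 186)
Output shape: (4, 439, 186)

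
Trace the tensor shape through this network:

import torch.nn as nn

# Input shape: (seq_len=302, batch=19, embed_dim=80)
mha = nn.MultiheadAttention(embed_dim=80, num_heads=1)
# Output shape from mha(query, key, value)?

Input shape: (302, 19, 80)
Output shape: (302, 19, 80)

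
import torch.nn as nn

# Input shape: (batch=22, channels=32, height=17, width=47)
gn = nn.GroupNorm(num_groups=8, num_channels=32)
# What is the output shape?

Input shape: (22, 32, 17, 47)
Output shape: (22, 32, 17, 47)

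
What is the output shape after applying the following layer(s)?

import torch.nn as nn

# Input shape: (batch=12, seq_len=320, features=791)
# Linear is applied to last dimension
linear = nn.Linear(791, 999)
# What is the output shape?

Input shape: (12, 320, 791)
Output shape: (12, 320, 999)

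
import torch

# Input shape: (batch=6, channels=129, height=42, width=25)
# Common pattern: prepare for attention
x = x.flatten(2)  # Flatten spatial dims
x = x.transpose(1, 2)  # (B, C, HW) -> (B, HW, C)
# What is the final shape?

Input shape: (6, 129, 42, 25)
  -> after flatten(2): (6, 129, 1050)
Output shape: (6, 1050, 129)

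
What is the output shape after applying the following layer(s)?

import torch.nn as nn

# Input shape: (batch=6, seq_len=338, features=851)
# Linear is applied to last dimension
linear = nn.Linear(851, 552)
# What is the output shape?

Input shape: (6, 338, 851)
Output shape: (6, 338, 552)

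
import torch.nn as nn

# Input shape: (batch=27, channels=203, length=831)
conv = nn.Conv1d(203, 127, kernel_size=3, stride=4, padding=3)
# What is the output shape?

Input shape: (27, 203, 831)
Output shape: (27, 127, 209)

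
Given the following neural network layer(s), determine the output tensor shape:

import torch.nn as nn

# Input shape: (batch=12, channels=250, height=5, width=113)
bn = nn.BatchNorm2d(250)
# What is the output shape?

Input shape: (12, 250, 5, 113)
Output shape: (12, 250, 5, 113)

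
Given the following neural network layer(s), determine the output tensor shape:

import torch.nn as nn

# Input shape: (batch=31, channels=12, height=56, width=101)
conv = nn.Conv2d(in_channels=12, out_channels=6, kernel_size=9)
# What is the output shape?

Input shape: (31, 12, 56, 101)
Output shape: (31, 6, 48, 93)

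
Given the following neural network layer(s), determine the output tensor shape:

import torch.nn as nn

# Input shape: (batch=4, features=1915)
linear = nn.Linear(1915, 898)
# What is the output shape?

Input shape: (4, 1915)
Output shape: (4, 898)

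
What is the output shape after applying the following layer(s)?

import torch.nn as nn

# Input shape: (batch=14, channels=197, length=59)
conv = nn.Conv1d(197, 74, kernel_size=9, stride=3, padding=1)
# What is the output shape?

Input shape: (14, 197, 59)
Output shape: (14, 74, 18)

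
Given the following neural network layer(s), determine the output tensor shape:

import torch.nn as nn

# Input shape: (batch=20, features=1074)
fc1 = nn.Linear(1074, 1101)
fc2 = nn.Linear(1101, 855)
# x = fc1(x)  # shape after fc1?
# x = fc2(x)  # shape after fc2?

Input shape: (20, 1074)
  -> after fc1: (20, 1101)
Output shape: (20, 855)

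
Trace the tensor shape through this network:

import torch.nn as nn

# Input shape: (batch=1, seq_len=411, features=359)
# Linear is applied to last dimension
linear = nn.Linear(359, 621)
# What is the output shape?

Input shape: (1, 411, 359)
Output shape: (1, 411, 621)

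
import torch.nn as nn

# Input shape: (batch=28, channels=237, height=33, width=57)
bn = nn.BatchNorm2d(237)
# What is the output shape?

Input shape: (28, 237, 33, 57)
Output shape: (28, 237, 33, 57)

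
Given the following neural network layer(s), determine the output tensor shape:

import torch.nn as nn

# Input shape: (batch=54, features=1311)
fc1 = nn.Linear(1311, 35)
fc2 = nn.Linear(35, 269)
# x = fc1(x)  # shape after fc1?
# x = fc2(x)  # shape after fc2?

Input shape: (54, 1311)
  -> after fc1: (54, 35)
Output shape: (54, 269)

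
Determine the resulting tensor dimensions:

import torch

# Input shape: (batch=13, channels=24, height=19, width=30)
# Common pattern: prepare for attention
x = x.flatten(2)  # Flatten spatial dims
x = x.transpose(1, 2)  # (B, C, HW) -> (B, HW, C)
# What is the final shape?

Input shape: (13, 24, 19, 30)
  -> after flatten(2): (13, 24, 570)
Output shape: (13, 570, 24)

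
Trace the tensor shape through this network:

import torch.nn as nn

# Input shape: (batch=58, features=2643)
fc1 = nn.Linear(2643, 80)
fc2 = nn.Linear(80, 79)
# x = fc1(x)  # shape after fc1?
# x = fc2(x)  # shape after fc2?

Input shape: (58, 2643)
  -> after fc1: (58, 80)
Output shape: (58, 79)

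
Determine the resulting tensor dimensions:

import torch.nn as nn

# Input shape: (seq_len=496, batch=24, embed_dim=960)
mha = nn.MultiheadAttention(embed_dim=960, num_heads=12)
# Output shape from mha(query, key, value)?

Input shape: (496, 24, 960)
Output shape: (496, 24, 960)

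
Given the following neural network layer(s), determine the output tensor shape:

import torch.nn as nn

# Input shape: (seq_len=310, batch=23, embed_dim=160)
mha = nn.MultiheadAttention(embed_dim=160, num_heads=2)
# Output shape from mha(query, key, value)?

Input shape: (310, 23, 160)
Output shape: (310, 23, 160)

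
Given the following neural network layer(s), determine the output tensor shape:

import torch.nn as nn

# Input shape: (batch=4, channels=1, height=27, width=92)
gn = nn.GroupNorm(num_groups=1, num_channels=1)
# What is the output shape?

Input shape: (4, 1, 27, 92)
Output shape: (4, 1, 27, 92)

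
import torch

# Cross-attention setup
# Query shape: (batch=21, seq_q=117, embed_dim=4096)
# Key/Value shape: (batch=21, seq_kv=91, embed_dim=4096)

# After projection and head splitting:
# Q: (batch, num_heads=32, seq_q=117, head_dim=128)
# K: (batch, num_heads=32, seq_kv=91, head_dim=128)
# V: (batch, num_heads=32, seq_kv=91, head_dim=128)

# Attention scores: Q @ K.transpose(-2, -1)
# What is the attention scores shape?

Input shape: (21, 117, 4096)
Output shape: (21, 32, 117, 91)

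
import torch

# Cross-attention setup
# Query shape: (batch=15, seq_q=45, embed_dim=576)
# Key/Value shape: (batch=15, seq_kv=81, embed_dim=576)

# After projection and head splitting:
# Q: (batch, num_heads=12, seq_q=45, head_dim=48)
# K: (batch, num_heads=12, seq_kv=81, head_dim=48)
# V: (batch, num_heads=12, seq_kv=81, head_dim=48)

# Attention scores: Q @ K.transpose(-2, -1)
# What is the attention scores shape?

Input shape: (15, 45, 576)
Output shape: (15, 12, 45, 81)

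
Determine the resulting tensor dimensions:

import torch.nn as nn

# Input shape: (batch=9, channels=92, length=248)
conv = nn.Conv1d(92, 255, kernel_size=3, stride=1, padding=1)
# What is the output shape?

Input shape: (9, 92, 248)
Output shape: (9, 255, 248)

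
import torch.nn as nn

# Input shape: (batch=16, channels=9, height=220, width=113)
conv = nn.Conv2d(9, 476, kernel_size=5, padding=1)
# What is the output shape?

Input shape: (16, 9, 220, 113)
Output shape: (16, 476, 218, 111)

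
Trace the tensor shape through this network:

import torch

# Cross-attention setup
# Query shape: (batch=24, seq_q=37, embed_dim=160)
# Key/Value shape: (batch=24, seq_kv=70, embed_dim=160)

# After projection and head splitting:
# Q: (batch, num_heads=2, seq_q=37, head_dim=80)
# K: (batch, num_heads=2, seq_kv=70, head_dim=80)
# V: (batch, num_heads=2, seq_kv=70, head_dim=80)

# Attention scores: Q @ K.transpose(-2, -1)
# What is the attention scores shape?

Input shape: (24, 37, 160)
Output shape: (24, 2, 37, 70)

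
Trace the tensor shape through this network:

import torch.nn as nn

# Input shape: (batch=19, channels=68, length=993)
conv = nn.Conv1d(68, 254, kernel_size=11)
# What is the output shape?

Input shape: (19, 68, 993)
Output shape: (19, 254, 983)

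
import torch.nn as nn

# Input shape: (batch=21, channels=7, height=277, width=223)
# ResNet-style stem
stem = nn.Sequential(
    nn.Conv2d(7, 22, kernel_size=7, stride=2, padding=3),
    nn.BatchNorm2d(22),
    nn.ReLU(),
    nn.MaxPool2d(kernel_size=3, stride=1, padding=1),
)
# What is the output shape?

Input shape: (21, 7, 277, 223)
  -> after Conv2d 7x7 stride=2: (21, 22, 139, 112)
Output shape: (21, 22, 139, 112)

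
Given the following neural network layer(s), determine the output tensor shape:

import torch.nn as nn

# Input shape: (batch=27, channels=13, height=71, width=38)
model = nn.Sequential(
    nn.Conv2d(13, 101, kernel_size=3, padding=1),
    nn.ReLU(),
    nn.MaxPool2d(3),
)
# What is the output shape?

Input shape: (27, 13, 71, 38)
  -> after Conv2d: (27, 101, 71, 38)
  -> after ReLU: (27, 101, 71, 38)
Output shape: (27, 101, 23, 12)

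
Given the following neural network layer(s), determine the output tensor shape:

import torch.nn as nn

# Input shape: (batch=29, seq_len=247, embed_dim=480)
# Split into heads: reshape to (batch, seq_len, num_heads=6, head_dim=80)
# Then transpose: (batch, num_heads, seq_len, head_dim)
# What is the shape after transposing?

Input shape: (29, 247, 480)
  -> after reshape: (29, 247, 6, 80)
Output shape: (29, 6, 247, 80)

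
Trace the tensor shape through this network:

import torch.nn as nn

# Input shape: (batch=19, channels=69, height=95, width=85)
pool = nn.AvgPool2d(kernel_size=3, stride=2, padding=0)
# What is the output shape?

Input shape: (19, 69, 95, 85)
Output shape: (19, 69, 47, 42)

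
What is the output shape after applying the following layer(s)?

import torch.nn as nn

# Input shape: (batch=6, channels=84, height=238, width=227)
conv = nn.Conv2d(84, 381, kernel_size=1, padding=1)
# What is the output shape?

Input shape: (6, 84, 238, 227)
Output shape: (6, 381, 240, 229)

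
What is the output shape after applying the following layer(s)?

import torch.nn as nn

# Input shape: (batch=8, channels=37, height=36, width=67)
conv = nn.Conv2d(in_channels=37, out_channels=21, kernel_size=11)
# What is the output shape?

Input shape: (8, 37, 36, 67)
Output shape: (8, 21, 26, 57)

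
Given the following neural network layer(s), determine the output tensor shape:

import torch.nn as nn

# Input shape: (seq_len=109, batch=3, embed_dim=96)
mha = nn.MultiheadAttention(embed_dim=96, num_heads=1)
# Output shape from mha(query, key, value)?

Input shape: (109, 3, 96)
Output shape: (109, 3, 96)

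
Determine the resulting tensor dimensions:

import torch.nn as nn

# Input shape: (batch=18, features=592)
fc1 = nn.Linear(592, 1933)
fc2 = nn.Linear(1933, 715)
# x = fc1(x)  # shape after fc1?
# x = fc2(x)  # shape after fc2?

Input shape: (18, 592)
  -> after fc1: (18, 1933)
Output shape: (18, 715)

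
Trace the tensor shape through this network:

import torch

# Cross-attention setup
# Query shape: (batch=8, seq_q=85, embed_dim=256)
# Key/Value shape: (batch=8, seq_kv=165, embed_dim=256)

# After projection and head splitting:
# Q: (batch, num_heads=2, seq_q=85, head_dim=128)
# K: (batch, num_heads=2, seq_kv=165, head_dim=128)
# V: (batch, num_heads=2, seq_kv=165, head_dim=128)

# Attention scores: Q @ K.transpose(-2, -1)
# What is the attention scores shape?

Input shape: (8, 85, 256)
Output shape: (8, 2, 85, 165)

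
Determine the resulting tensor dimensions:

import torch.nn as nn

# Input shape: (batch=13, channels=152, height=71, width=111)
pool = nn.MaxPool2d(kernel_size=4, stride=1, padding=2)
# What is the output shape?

Input shape: (13, 152, 71, 111)
Output shape: (13, 152, 72, 112)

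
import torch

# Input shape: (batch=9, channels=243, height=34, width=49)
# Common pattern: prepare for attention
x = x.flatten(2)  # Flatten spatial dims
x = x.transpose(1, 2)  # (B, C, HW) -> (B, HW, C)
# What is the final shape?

Input shape: (9, 243, 34, 49)
  -> after flatten(2): (9, 243, 1666)
Output shape: (9, 1666, 243)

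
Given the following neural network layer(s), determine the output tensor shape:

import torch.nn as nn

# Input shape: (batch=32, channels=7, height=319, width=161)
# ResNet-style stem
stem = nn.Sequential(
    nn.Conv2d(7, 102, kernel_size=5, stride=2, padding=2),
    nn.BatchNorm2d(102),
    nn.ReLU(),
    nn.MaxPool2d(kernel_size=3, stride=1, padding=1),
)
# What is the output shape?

Input shape: (32, 7, 319, 161)
  -> after Conv2d 5x5 stride=2: (32, 102, 160, 81)
Output shape: (32, 102, 160, 81)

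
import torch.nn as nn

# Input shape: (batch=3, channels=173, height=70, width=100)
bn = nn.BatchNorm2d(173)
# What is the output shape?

Input shape: (3, 173, 70, 100)
Output shape: (3, 173, 70, 100)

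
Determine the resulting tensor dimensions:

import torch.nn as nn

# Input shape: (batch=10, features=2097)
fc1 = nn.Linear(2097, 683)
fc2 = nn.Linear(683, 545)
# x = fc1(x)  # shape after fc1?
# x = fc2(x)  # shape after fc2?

Input shape: (10, 2097)
  -> after fc1: (10, 683)
Output shape: (10, 545)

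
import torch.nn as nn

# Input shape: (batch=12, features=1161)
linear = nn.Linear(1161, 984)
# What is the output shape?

Input shape: (12, 1161)
Output shape: (12, 984)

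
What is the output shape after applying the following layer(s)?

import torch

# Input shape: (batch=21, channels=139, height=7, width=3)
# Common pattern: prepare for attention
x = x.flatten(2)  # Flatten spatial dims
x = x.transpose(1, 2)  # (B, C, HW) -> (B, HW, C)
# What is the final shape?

Input shape: (21, 139, 7, 3)
  -> after flatten(2): (21, 139, 21)
Output shape: (21, 21, 139)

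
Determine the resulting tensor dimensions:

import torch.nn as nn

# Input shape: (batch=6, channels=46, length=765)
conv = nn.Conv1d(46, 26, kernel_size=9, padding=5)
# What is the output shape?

Input shape: (6, 46, 765)
Output shape: (6, 26, 767)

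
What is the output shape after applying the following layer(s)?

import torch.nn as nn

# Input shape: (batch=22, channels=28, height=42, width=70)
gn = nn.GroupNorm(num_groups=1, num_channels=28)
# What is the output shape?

Input shape: (22, 28, 42, 70)
Output shape: (22, 28, 42, 70)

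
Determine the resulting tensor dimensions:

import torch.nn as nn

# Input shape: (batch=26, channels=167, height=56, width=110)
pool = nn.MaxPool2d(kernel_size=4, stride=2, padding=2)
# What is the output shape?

Input shape: (26, 167, 56, 110)
Output shape: (26, 167, 29, 56)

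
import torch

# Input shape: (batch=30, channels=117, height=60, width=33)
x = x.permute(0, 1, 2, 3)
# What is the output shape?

Input shape: (30, 117, 60, 33)
Output shape: (30, 117, 60, 33)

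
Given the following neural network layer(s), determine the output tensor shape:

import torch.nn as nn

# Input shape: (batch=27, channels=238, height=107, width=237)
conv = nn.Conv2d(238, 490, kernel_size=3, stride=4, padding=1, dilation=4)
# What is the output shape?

Input shape: (27, 238, 107, 237)
Output shape: (27, 490, 26, 58)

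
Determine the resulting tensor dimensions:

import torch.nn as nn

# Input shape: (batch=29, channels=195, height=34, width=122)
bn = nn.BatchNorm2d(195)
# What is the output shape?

Input shape: (29, 195, 34, 122)
Output shape: (29, 195, 34, 122)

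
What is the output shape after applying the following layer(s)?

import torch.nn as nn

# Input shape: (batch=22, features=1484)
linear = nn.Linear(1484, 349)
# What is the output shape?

Input shape: (22, 1484)
Output shape: (22, 349)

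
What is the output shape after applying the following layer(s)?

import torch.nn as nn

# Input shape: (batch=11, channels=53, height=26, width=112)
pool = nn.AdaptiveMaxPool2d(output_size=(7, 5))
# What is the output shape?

Input shape: (11, 53, 26, 112)
Output shape: (11, 53, 7, 5)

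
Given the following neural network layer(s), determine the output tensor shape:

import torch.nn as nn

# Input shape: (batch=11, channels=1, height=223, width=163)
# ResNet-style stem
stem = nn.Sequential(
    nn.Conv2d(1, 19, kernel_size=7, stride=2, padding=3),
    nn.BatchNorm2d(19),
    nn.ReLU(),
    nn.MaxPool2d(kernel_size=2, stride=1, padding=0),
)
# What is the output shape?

Input shape: (11, 1, 223, 163)
  -> after Conv2d 7x7 stride=2: (11, 19, 112, 82)
Output shape: (11, 19, 111, 81)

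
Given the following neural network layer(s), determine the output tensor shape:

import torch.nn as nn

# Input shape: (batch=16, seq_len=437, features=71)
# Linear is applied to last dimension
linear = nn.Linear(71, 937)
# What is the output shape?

Input shape: (16, 437, 71)
Output shape: (16, 437, 937)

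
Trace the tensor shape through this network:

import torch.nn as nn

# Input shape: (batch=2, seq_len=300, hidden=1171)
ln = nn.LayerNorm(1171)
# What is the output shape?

Input shape: (2, 300, 1171)
Output shape: (2, 300, 1171)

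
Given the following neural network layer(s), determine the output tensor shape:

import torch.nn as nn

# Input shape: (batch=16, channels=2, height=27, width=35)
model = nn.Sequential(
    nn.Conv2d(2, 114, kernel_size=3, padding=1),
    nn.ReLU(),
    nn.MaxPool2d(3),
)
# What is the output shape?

Input shape: (16, 2, 27, 35)
  -> after Conv2d: (16, 114, 27, 35)
  -> after ReLU: (16, 114, 27, 35)
Output shape: (16, 114, 9, 11)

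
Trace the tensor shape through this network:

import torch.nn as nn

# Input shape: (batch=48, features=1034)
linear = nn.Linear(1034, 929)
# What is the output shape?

Input shape: (48, 1034)
Output shape: (48, 929)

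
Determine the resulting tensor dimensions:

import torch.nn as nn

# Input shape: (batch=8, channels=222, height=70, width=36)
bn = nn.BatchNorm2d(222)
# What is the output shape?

Input shape: (8, 222, 70, 36)
Output shape: (8, 222, 70, 36)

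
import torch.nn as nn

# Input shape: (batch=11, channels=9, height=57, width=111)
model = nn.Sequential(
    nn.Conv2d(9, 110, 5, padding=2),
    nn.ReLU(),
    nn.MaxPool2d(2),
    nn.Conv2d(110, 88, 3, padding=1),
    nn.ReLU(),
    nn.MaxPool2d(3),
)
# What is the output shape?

Input shape: (11, 9, 57, 111)
  -> after first Conv2d: (11, 110, 57, 111)
  -> after first MaxPool2d: (11, 110, 28, 55)
  -> after second Conv2d: (11, 88, 28, 55)
Output shape: (11, 88, 9, 18)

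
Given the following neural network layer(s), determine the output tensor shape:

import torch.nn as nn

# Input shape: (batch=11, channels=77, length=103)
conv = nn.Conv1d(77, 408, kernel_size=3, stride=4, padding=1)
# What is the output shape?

Input shape: (11, 77, 103)
Output shape: (11, 408, 26)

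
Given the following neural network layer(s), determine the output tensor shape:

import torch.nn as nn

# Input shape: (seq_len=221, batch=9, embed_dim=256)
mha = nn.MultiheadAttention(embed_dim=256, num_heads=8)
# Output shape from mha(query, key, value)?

Input shape: (221, 9, 256)
Output shape: (221, 9, 256)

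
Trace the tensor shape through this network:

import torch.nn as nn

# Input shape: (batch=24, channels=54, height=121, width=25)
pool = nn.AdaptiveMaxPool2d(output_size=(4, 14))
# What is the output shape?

Input shape: (24, 54, 121, 25)
Output shape: (24, 54, 4, 14)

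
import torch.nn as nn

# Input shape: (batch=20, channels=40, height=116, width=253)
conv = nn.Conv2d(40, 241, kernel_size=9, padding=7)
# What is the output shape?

Input shape: (20, 40, 116, 253)
Output shape: (20, 241, 122, 259)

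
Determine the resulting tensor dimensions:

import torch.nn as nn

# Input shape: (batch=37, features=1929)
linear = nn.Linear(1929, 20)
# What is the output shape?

Input shape: (37, 1929)
Output shape: (37, 20)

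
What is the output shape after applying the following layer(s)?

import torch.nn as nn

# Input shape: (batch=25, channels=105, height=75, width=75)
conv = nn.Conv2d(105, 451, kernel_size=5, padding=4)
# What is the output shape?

Input shape: (25, 105, 75, 75)
Output shape: (25, 451, 79, 79)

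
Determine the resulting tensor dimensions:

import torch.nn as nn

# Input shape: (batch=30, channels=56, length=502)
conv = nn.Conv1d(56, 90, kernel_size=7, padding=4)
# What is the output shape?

Input shape: (30, 56, 502)
Output shape: (30, 90, 504)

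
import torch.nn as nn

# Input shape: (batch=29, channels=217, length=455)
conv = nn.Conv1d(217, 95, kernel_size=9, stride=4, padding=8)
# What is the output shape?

Input shape: (29, 217, 455)
Output shape: (29, 95, 116)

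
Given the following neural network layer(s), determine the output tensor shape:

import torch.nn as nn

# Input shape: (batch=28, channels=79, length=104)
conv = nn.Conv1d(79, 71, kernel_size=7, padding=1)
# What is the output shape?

Input shape: (28, 79, 104)
Output shape: (28, 71, 100)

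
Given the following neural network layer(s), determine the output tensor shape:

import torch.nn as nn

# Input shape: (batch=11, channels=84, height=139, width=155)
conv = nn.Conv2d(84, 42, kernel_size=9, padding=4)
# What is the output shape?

Input shape: (11, 84, 139, 155)
Output shape: (11, 42, 139, 155)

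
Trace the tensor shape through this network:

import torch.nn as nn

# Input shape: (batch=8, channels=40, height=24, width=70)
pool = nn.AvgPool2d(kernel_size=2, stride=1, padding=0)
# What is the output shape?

Input shape: (8, 40, 24, 70)
Output shape: (8, 40, 23, 69)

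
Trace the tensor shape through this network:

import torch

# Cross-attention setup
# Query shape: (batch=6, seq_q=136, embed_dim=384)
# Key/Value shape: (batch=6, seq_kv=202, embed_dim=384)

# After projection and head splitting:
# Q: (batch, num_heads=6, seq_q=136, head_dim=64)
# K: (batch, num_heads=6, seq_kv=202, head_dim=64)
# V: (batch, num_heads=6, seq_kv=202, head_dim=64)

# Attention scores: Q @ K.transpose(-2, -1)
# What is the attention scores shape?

Input shape: (6, 136, 384)
Output shape: (6, 6, 136, 202)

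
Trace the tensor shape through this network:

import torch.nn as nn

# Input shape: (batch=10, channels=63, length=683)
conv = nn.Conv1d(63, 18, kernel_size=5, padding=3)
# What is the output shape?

Input shape: (10, 63, 683)
Output shape: (10, 18, 685)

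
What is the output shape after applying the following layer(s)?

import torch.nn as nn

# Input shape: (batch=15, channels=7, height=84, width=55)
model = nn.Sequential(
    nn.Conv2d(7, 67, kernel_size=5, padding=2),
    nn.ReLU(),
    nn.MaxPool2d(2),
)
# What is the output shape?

Input shape: (15, 7, 84, 55)
  -> after Conv2d: (15, 67, 84, 55)
  -> after ReLU: (15, 67, 84, 55)
Output shape: (15, 67, 42, 27)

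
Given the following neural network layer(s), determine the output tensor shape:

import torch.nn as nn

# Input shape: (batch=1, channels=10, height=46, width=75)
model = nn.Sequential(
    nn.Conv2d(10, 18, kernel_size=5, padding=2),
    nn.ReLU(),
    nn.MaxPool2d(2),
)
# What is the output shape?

Input shape: (1, 10, 46, 75)
  -> after Conv2d: (1, 18, 46, 75)
  -> after ReLU: (1, 18, 46, 75)
Output shape: (1, 18, 23, 37)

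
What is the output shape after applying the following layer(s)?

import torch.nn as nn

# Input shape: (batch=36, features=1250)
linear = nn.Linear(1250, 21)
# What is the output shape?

Input shape: (36, 1250)
Output shape: (36, 21)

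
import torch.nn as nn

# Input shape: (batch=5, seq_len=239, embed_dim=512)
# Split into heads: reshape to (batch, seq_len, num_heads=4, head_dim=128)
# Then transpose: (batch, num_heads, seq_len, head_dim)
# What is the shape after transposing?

Input shape: (5, 239, 512)
  -> after reshape: (5, 239, 4, 128)
Output shape: (5, 4, 239, 128)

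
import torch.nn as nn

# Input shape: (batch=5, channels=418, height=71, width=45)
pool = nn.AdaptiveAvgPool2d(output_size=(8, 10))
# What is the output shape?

Input shape: (5, 418, 71, 45)
Output shape: (5, 418, 8, 10)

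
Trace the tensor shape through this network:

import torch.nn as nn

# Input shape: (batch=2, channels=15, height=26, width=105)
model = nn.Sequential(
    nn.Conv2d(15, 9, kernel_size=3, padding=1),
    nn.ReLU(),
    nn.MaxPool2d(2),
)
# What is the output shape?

Input shape: (2, 15, 26, 105)
  -> after Conv2d: (2, 9, 26, 105)
  -> after ReLU: (2, 9, 26, 105)
Output shape: (2, 9, 13, 52)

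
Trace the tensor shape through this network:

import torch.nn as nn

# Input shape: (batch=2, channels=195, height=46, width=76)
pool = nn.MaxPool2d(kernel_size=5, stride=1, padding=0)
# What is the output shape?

Input shape: (2, 195, 46, 76)
Output shape: (2, 195, 42, 72)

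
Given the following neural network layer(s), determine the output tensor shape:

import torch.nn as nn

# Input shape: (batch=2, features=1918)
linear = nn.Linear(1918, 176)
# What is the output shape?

Input shape: (2, 1918)
Output shape: (2, 176)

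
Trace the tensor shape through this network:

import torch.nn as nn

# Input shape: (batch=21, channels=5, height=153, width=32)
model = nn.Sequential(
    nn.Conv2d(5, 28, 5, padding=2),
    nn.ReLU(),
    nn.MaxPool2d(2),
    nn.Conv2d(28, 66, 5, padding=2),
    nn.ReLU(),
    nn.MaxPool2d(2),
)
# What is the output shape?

Input shape: (21, 5, 153, 32)
  -> after first Conv2d: (21, 28, 153, 32)
  -> after first MaxPool2d: (21, 28, 76, 16)
  -> after second Conv2d: (21, 66, 76, 16)
Output shape: (21, 66, 38, 8)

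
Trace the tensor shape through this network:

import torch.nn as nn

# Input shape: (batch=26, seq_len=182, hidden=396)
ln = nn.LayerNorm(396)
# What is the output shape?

Input shape: (26, 182, 396)
Output shape: (26, 182, 396)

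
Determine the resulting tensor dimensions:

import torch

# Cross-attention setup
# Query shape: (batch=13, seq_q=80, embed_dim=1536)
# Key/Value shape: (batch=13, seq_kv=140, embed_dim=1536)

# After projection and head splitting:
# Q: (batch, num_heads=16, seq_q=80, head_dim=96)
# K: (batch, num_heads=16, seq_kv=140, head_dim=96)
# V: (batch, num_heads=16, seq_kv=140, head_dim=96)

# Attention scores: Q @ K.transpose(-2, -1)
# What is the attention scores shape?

Input shape: (13, 80, 1536)
Output shape: (13, 16, 80, 140)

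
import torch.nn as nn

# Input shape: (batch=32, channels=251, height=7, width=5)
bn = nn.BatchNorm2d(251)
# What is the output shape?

Input shape: (32, 251, 7, 5)
Output shape: (32, 251, 7, 5)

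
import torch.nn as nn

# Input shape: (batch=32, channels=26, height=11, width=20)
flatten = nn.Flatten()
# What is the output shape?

Input shape: (32, 26, 11, 20)
Output shape: (32, 5720)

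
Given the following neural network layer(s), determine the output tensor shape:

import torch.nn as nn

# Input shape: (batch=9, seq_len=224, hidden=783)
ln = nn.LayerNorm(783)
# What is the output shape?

Input shape: (9, 224, 783)
Output shape: (9, 224, 783)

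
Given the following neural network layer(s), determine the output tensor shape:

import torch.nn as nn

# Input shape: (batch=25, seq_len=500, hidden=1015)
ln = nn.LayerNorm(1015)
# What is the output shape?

Input shape: (25, 500, 1015)
Output shape: (25, 500, 1015)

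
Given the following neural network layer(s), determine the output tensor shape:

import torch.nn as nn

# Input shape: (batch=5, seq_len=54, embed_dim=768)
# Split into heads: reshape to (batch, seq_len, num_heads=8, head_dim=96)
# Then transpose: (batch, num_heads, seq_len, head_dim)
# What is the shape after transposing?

Input shape: (5, 54, 768)
  -> after reshape: (5, 54, 8, 96)
Output shape: (5, 8, 54, 96)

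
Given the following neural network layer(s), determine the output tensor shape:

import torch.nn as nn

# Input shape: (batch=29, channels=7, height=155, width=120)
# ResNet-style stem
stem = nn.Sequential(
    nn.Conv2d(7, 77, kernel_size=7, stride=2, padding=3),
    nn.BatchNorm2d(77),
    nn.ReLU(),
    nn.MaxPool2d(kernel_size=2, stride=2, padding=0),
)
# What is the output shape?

Input shape: (29, 7, 155, 120)
  -> after Conv2d 7x7 stride=2: (29, 77, 78, 60)
Output shape: (29, 77, 39, 30)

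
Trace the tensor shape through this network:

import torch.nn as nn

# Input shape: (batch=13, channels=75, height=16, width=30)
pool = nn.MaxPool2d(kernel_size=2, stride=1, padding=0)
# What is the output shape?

Input shape: (13, 75, 16, 30)
Output shape: (13, 75, 15, 29)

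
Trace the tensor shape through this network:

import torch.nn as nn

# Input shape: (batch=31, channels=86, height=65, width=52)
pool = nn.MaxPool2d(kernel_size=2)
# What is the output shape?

Input shape: (31, 86, 65, 52)
Output shape: (31, 86, 32, 26)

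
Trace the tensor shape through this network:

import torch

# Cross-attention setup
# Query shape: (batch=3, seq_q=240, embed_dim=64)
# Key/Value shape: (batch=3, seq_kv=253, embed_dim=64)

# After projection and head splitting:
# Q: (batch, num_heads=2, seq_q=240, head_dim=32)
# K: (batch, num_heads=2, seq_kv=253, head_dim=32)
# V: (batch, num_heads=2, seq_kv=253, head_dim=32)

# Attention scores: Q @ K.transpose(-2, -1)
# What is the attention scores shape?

Input shape: (3, 240, 64)
Output shape: (3, 2, 240, 253)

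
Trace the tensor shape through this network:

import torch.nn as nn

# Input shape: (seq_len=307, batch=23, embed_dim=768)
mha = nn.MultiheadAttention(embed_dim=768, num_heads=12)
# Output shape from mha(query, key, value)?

Input shape: (307, 23, 768)
Output shape: (307, 23, 768)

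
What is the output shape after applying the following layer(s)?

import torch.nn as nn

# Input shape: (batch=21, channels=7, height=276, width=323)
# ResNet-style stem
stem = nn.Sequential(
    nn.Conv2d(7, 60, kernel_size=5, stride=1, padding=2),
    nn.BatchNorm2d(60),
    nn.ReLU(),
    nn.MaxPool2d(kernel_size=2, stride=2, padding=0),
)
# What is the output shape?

Input shape: (21, 7, 276, 323)
  -> after Conv2d 5x5 stride=1: (21, 60, 276, 323)
Output shape: (21, 60, 138, 161)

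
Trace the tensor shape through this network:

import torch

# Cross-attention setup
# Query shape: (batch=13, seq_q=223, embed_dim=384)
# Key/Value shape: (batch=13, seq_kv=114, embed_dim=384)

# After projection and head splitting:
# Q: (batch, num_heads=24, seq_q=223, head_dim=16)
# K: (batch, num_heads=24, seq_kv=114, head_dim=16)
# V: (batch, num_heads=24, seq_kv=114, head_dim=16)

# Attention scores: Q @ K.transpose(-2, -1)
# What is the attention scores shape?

Input shape: (13, 223, 384)
Output shape: (13, 24, 223, 114)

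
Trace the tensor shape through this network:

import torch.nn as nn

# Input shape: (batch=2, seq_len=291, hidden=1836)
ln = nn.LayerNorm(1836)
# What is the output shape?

Input shape: (2, 291, 1836)
Output shape: (2, 291, 1836)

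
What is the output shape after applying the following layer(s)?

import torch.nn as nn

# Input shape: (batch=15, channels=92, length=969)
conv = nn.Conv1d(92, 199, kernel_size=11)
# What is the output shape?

Input shape: (15, 92, 969)
Output shape: (15, 199, 959)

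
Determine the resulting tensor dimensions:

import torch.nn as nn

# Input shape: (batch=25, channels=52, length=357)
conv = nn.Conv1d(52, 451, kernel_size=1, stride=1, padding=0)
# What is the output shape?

Input shape: (25, 52, 357)
Output shape: (25, 451, 357)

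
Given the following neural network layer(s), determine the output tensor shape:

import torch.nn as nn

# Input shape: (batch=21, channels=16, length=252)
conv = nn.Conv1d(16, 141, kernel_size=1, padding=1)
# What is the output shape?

Input shape: (21, 16, 252)
Output shape: (21, 141, 254)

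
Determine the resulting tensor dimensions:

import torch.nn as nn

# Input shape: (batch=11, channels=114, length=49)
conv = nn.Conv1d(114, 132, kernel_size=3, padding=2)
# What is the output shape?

Input shape: (11, 114, 49)
Output shape: (11, 132, 51)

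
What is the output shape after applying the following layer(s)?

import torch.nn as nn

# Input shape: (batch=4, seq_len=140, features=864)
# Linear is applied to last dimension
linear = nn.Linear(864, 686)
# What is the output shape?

Input shape: (4, 140, 864)
Output shape: (4, 140, 686)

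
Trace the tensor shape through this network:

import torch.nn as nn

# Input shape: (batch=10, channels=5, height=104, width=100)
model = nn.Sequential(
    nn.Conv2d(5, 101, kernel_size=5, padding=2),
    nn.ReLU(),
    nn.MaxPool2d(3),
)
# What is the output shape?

Input shape: (10, 5, 104, 100)
  -> after Conv2d: (10, 101, 104, 100)
  -> after ReLU: (10, 101, 104, 100)
Output shape: (10, 101, 34, 33)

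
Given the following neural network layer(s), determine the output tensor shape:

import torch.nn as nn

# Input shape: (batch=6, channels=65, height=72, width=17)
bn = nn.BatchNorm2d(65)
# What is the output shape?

Input shape: (6, 65, 72, 17)
Output shape: (6, 65, 72, 17)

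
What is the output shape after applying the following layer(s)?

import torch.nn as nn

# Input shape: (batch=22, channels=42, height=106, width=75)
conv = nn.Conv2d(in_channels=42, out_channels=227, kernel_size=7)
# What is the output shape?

Input shape: (22, 42, 106, 75)
Output shape: (22, 227, 100, 69)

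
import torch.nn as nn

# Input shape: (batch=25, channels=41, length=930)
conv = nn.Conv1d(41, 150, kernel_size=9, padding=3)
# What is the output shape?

Input shape: (25, 41, 930)
Output shape: (25, 150, 928)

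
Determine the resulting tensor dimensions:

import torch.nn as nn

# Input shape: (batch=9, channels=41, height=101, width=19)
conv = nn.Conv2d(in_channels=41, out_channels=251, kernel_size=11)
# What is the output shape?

Input shape: (9, 41, 101, 19)
Output shape: (9, 251, 91, 9)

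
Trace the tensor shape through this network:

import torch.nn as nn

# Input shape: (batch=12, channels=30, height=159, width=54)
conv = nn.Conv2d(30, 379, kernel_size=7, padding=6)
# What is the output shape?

Input shape: (12, 30, 159, 54)
Output shape: (12, 379, 165, 60)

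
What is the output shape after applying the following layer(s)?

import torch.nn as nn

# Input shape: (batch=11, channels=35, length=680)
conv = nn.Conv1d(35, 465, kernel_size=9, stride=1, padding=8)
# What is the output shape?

Input shape: (11, 35, 680)
Output shape: (11, 465, 688)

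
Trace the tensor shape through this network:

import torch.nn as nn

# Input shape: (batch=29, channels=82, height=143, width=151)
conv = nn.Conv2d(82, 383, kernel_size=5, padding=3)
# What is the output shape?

Input shape: (29, 82, 143, 151)
Output shape: (29, 383, 145, 153)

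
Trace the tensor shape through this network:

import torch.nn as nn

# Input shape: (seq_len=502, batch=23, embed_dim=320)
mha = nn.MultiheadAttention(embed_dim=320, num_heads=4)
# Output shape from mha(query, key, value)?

Input shape: (502, 23, 320)
Output shape: (502, 23, 320)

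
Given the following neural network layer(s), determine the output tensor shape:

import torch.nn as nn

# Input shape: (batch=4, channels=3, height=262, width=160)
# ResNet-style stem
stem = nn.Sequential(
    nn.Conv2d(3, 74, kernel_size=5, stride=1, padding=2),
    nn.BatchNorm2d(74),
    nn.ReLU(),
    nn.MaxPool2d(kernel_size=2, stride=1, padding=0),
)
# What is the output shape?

Input shape: (4, 3, 262, 160)
  -> after Conv2d 5x5 stride=1: (4, 74, 262, 160)
Output shape: (4, 74, 261, 159)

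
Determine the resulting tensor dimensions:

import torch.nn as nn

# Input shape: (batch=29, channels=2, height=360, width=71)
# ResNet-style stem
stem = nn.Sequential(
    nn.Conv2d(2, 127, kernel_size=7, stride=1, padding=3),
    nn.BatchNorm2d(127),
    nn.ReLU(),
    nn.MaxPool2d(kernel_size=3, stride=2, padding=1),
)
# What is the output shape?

Input shape: (29, 2, 360, 71)
  -> after Conv2d 7x7 stride=1: (29, 127, 360, 71)
Output shape: (29, 127, 180, 36)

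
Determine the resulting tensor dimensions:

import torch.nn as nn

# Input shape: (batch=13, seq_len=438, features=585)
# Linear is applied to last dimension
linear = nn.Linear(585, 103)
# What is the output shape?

Input shape: (13, 438, 585)
Output shape: (13, 438, 103)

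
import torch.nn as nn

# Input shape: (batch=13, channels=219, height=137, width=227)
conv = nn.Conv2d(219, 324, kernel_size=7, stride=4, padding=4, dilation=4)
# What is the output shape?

Input shape: (13, 219, 137, 227)
Output shape: (13, 324, 31, 53)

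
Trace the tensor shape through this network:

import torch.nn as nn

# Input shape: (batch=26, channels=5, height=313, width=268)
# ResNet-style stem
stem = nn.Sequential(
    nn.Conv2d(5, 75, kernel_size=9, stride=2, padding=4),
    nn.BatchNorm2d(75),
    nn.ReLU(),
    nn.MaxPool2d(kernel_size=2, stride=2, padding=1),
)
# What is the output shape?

Input shape: (26, 5, 313, 268)
  -> after Conv2d 9x9 stride=2: (26, 75, 157, 134)
Output shape: (26, 75, 79, 68)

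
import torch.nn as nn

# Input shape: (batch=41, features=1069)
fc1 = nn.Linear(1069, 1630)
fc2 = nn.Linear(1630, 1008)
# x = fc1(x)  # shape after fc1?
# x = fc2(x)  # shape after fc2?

Input shape: (41, 1069)
  -> after fc1: (41, 1630)
Output shape: (41, 1008)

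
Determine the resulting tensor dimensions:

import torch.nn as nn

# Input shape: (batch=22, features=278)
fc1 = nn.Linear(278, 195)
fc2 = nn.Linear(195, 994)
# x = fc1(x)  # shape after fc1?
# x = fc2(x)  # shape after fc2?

Input shape: (22, 278)
  -> after fc1: (22, 195)
Output shape: (22, 994)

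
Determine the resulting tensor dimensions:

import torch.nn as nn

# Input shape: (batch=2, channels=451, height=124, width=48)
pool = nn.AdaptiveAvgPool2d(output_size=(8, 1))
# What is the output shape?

Input shape: (2, 451, 124, 48)
Output shape: (2, 451, 8, 1)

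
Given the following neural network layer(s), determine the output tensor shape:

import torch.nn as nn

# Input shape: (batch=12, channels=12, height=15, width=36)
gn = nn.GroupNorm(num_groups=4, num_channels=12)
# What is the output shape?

Input shape: (12, 12, 15, 36)
Output shape: (12, 12, 15, 36)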